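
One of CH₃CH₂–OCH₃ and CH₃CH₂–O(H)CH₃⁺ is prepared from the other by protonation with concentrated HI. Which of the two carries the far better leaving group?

CH₃CH₂–O(H)CH₃⁺

From CH₃CH₂–OCH₃ the departing group would be CH₃O⁻ (pKₐ(CH₃OH) ≈ 15.5). Strong base; alkoxides do not leave unassisted.
From CH₃CH₂–O(H)CH₃⁺ the leaving group is R'OH (pKₐ(R'OH₂⁺) ≈ -2.4). Neutral; leaves from a protonated ether (an oxonium ion, R–O(H)R'⁺).
Protonation with concentrated HI works by allowing neutral methanol, rather than methoxide, to depart, making CH₃CH₂–O(H)CH₃⁺ enormously more reactive.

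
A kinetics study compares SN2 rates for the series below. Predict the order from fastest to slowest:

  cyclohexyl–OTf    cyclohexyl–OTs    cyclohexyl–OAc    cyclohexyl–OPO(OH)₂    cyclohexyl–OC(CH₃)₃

Identical carbon frameworks mean the comparison reduces to leaving-group quality.
A good leaving group is a weak base: the lower the pKₐ of its conjugate acid, the more readily it departs.
cyclohexyl–OTf loses OTf⁻: pKₐ(CF₃SO₃H (triflic acid)) ≈ -14
cyclohexyl–OTs loses OTs⁻: pKₐ(p-CH₃C₆H₄SO₃H (TsOH)) ≈ -2.8
cyclohexyl–OPO(OH)₂ loses H₂PO₄⁻: pKₐ(H₃PO₄) ≈ 2.1
cyclohexyl–OAc loses AcO⁻: pKₐ(CH₃COOH) ≈ 4.8
cyclohexyl–OC(CH₃)₃ loses (CH₃)₃CO⁻: pKₐ(t-BuOH) ≈ 18

cyclohexyl–OTf > cyclohexyl–OTs > cyclohexyl–OPO(OH)₂ > cyclohexyl–OAc > cyclohexyl–OC(CH₃)₃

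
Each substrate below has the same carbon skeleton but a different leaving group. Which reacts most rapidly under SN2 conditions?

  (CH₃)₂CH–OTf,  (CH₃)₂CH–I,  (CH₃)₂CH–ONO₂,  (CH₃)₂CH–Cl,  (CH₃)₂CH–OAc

(CH₃)₂CH–OTf

The skeletons are identical, so relative rate is governed entirely by leaving-group ability.
The more stable X⁻ (or X) is on its own — i.e. the weaker a base it is — the better a leaving group it makes.
(CH₃)₂CH–OTf loses OTf⁻: pKₐ(CF₃SO₃H (triflic acid)) ≈ -14
(CH₃)₂CH–I loses I⁻: pKₐ(HI) ≈ -10
(CH₃)₂CH–Cl loses Cl⁻: pKₐ(HCl) ≈ -7
(CH₃)₂CH–ONO₂ loses NO₃⁻: pKₐ(HNO₃) ≈ -1.3
(CH₃)₂CH–OAc loses AcO⁻: pKₐ(CH₃COOH) ≈ 4.8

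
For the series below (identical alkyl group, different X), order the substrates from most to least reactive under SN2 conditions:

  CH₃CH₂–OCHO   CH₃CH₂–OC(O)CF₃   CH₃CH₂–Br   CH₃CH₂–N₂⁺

With the same alkyl group throughout, only the leaving group differentiates the rates.
Leaving-group ability tracks the stability of the departed species; conjugate-acid pKₐ is the usual yardstick (lower pKₐ → better LG).
CH₃CH₂–N₂⁺ loses N₂: no meaningful conjugate acid; N₂ departs as an exceptionally stable neutral molecule
CH₃CH₂–Br loses Br⁻: pKₐ(HBr) ≈ -9
CH₃CH₂–OC(O)CF₃ loses CF₃COO⁻: pKₐ(CF₃COOH) ≈ 0.2
CH₃CH₂–OCHO loses HCOO⁻: pKₐ(HCOOH) ≈ 3.8

CH₃CH₂–N₂⁺ > CH₃CH₂–Br > CH₃CH₂–OC(O)CF₃ > CH₃CH₂–OCHO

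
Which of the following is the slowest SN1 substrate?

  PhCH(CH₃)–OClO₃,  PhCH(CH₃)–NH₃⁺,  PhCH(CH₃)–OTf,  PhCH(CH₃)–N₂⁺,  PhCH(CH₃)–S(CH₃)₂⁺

PhCH(CH₃)–NH₃⁺

Same R in every case — rank the leaving groups.
Leaving-group ability tracks the stability of the departed species; conjugate-acid pKₐ is the usual yardstick (lower pKₐ → better LG).
PhCH(CH₃)–N₂⁺ loses N₂: no meaningful conjugate acid; N₂ departs as an exceptionally stable neutral molecule
PhCH(CH₃)–OTf loses OTf⁻: pKₐ(CF₃SO₃H (triflic acid)) ≈ -14
PhCH(CH₃)–OClO₃ loses ClO₄⁻: pKₐ(HClO₄) ≈ -10
PhCH(CH₃)–S(CH₃)₂⁺ loses SR'₂: pKₐ(R'₂SH⁺) ≈ -7
PhCH(CH₃)–NH₃⁺ loses NH₃: pKₐ(NH₄⁺) ≈ 9.2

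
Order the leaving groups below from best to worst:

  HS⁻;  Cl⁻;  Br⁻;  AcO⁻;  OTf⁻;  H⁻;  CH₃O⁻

OTf⁻: pKₐ(CF₃SO₃H (triflic acid)) ≈ -14 — charge spread over three oxygens and a CF₃ group; the premier leaving group in synthesis
Br⁻: pKₐ(HBr) ≈ -9 — weak base; good leaving group
Cl⁻: pKₐ(HCl) ≈ -7
AcO⁻: pKₐ(CH₃COOH) ≈ 4.8
HS⁻: pKₐ(H₂S) ≈ 7 — larger and more polarisable than the oxygen analogue
CH₃O⁻: pKₐ(CH₃OH) ≈ 15.5 — strong base; alkoxides do not leave unassisted
H⁻: pKₐ(H₂) ≈ 36

OTf⁻ > Br⁻ > Cl⁻ > AcO⁻ > HS⁻ > CH₃O⁻ > H⁻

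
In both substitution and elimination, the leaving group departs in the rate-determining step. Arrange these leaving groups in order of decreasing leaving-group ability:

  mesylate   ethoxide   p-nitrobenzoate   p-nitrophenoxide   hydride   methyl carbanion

mesylate > p-nitrobenzoate > p-nitrophenoxide > ethoxide > hydride > methyl carbanion

mesylate: pKₐ(CH₃SO₃H (MsOH)) ≈ -1.9 — resonance-delocalised alkanesulfonate
p-nitrobenzoate: pKₐ(p-nitrobenzoic acid) ≈ 3.4
p-nitrophenoxide: pKₐ(p-nitrophenol) ≈ 7.2
ethoxide: pKₐ(CH₃CH₂OH) ≈ 16
hydride: pKₐ(H₂) ≈ 36
methyl carbanion: pKₐ(CH₄) ≈ 48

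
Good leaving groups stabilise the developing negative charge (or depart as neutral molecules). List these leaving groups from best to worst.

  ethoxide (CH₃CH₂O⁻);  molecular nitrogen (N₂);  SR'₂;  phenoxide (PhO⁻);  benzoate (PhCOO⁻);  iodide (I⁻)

molecular nitrogen (N₂): no meaningful conjugate acid; N₂ departs as an exceptionally stable neutral molecule
iodide (I⁻): pKₐ(HI) ≈ -10
SR'₂: pKₐ(R'₂SH⁺) ≈ -7
benzoate (PhCOO⁻): pKₐ(C₆H₅COOH) ≈ 4.2 — aryl carboxylate
phenoxide (PhO⁻): pKₐ(C₆H₅OH (phenol)) ≈ 10
ethoxide (CH₃CH₂O⁻): pKₐ(CH₃CH₂OH) ≈ 16

molecular nitrogen (N₂) > iodide (I⁻) > SR'₂ > benzoate (PhCOO⁻) > phenoxide (PhO⁻) > ethoxide (CH₃CH₂O⁻)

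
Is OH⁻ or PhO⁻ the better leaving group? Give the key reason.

PhO⁻ is the better leaving group.
pKₐ(C₆H₅OH (phenol)) ≈ 10 versus pKₐ(H₂O) ≈ 15.7: PhO⁻ is the much weaker base.
Resonance into the ring helps, but still a poor LG.

PhO⁻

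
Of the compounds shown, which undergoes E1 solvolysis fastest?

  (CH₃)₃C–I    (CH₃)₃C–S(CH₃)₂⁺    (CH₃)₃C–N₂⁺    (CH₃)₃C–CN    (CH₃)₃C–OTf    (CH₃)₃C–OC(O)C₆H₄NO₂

(CH₃)₃C–N₂⁺

The skeletons are identical, so relative rate is governed entirely by leaving-group ability.
Rank by basicity of the departing species: weakest base leaves most easily.
(CH₃)₃C–N₂⁺ loses N₂: no meaningful conjugate acid; N₂ departs as an exceptionally stable neutral molecule
(CH₃)₃C–OTf loses OTf⁻: pKₐ(CF₃SO₃H (triflic acid)) ≈ -14
(CH₃)₃C–I loses I⁻: pKₐ(HI) ≈ -10
(CH₃)₃C–S(CH₃)₂⁺ loses SR'₂: pKₐ(R'₂SH⁺) ≈ -7
(CH₃)₃C–OC(O)C₆H₄NO₂ loses p-O₂N–C₆H₄–COO⁻: pKₐ(p-nitrobenzoic acid) ≈ 3.4
(CH₃)₃C–CN loses CN⁻: pKₐ(HCN) ≈ 9.2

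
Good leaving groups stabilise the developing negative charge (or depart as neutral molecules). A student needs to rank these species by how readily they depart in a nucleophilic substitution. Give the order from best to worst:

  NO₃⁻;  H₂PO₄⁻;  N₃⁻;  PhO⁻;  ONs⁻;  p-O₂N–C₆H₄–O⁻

Rank by basicity of the departing species: weakest base leaves most easily.
ONs⁻: pKₐ(p-O₂NC₆H₄SO₃H) ≈ -3.5
NO₃⁻: pKₐ(HNO₃) ≈ -1.3
H₂PO₄⁻: pKₐ(H₃PO₄) ≈ 2.1
N₃⁻: pKₐ(HN₃) ≈ 4.7
p-O₂N–C₆H₄–O⁻: pKₐ(p-nitrophenol) ≈ 7.2
PhO⁻: pKₐ(C₆H₅OH (phenol)) ≈ 10

ONs⁻ > NO₃⁻ > H₂PO₄⁻ > N₃⁻ > p-O₂N–C₆H₄–O⁻ > PhO⁻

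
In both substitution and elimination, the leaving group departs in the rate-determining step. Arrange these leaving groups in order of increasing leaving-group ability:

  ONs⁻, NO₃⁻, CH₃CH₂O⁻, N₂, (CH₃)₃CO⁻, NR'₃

Leaving-group ability tracks the stability of the departed species; conjugate-acid pKₐ is the usual yardstick (lower pKₐ → better LG).
N₂: no meaningful conjugate acid; N₂ departs as an exceptionally stable neutral molecule
ONs⁻: pKₐ(p-O₂NC₆H₄SO₃H) ≈ -3.5 — p-nitro group further stabilises the sulfonate
NO₃⁻: pKₐ(HNO₃) ≈ -1.3
NR'₃: pKₐ(R'₃NH⁺) ≈ 10.7 — neutral but still a fairly strong base; Hofmann-elimination LG
CH₃CH₂O⁻: pKₐ(CH₃CH₂OH) ≈ 16 — strong base; alkoxides do not leave unassisted
(CH₃)₃CO⁻: pKₐ(t-BuOH) ≈ 18
Reversing gives the worst-to-best order requested.

(CH₃)₃CO⁻ < CH₃CH₂O⁻ < NR'₃ < NO₃⁻ < ONs⁻ < N₂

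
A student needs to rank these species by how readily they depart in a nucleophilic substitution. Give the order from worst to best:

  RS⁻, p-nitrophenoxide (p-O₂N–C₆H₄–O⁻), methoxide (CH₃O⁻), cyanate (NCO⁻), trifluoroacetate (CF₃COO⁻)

A good leaving group is a weak base: the lower the pKₐ of its conjugate acid, the more readily it departs.
trifluoroacetate (CF₃COO⁻): pKₐ(CF₃COOH) ≈ 0.2 — strongly electron-withdrawing CF₃ stabilises the carboxylate
cyanate (NCO⁻): pKₐ(HOCN) ≈ 3.5 — resonance between N and O
p-nitrophenoxide (p-O₂N–C₆H₄–O⁻): pKₐ(p-nitrophenol) ≈ 7.2 — nitro group delocalises the charge; the classic chromogenic LG
RS⁻: pKₐ(RSH (a thiol)) ≈ 10.5 — moderately basic; rarely leaves without activation
methoxide (CH₃O⁻): pKₐ(CH₃OH) ≈ 15.5
Listed from poorest to best leaving group as asked.

methoxide (CH₃O⁻) < RS⁻ < p-nitrophenoxide (p-O₂N–C₆H₄–O⁻) < cyanate (NCO⁻) < trifluoroacetate (CF₃COO⁻)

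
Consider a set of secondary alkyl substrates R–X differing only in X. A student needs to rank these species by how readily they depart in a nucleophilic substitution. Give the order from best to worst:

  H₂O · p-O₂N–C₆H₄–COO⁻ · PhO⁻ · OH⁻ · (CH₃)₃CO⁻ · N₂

N₂ > H₂O > p-O₂N–C₆H₄–COO⁻ > PhO⁻ > OH⁻ > (CH₃)₃CO⁻

The more stable X⁻ (or X) is on its own — i.e. the weaker a base it is — the better a leaving group it makes.
N₂: no meaningful conjugate acid; N₂ departs as an exceptionally stable neutral molecule
H₂O: pKₐ(H₃O⁺) ≈ -1.7 — neutral; leaves from a protonated alcohol (R–OH₂⁺)
p-O₂N–C₆H₄–COO⁻: pKₐ(p-nitrobenzoic acid) ≈ 3.4
PhO⁻: pKₐ(C₆H₅OH (phenol)) ≈ 10
OH⁻: pKₐ(H₂O) ≈ 15.7 — strong base; essentially never leaves without prior activation
(CH₃)₃CO⁻: pKₐ(t-BuOH) ≈ 18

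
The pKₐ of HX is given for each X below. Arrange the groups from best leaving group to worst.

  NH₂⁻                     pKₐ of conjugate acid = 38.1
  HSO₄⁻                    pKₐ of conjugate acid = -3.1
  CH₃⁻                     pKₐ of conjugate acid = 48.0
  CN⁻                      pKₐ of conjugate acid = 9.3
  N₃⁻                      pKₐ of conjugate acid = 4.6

Lower conjugate-acid pKₐ ⇒ weaker base ⇒ better leaving group.
Sorting by the given values: HSO₄⁻ (-3.1), N₃⁻ (4.6), CN⁻ (9.3), NH₂⁻ (38.1), CH₃⁻ (48.0).

HSO₄⁻ > N₃⁻ > CN⁻ > NH₂⁻ > CH₃⁻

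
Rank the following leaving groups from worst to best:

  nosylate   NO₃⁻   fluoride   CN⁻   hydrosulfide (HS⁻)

nosylate: pKₐ(p-O₂NC₆H₄SO₃H) ≈ -3.5
NO₃⁻: pKₐ(HNO₃) ≈ -1.3
fluoride: pKₐ(HF) ≈ 3.2
hydrosulfide (HS⁻): pKₐ(H₂S) ≈ 7
CN⁻: pKₐ(HCN) ≈ 9.2
The question asks for worst first, so the sequence is read in increasing leaving-group ability.

CN⁻ < hydrosulfide (HS⁻) < fluoride < NO₃⁻ < nosylate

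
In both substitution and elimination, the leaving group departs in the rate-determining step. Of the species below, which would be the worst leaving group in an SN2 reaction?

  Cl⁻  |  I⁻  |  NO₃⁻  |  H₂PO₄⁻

H₂PO₄⁻

Leaving-group ability tracks the stability of the departed species; conjugate-acid pKₐ is the usual yardstick (lower pKₐ → better LG).
I⁻: pKₐ(HI) ≈ -10
Cl⁻: pKₐ(HCl) ≈ -7
NO₃⁻: pKₐ(HNO₃) ≈ -1.3
H₂PO₄⁻: pKₐ(H₃PO₄) ≈ 2.1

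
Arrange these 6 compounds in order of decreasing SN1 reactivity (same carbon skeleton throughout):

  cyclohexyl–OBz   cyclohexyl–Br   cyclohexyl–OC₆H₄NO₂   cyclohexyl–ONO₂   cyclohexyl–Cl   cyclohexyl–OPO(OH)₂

cyclohexyl–Br > cyclohexyl–Cl > cyclohexyl–ONO₂ > cyclohexyl–OPO(OH)₂ > cyclohexyl–OBz > cyclohexyl–OC₆H₄NO₂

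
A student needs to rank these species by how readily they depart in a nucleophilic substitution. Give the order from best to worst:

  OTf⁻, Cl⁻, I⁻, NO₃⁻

The more stable X⁻ (or X) is on its own — i.e. the weaker a base it is — the better a leaving group it makes.
OTf⁻: pKₐ(CF₃SO₃H (triflic acid)) ≈ -14
I⁻: pKₐ(HI) ≈ -10
Cl⁻: pKₐ(HCl) ≈ -7
NO₃⁻: pKₐ(HNO₃) ≈ -1.3 — resonance-delocalised over three oxygens

OTf⁻ > I⁻ > Cl⁻ > NO₃⁻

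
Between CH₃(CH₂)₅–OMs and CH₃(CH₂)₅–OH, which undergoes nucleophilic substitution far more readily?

From CH₃(CH₂)₅–OH the departing group would be OH⁻ (pKₐ(H₂O) ≈ 15.7). Strong base; essentially never leaves without prior activation.
From CH₃(CH₂)₅–OMs the leaving group is OMs⁻ (pKₐ(CH₃SO₃H (MsOH)) ≈ -1.9). Resonance-delocalised alkanesulfonate.
(In practice CH₃(CH₂)₅–OMs is made from CH₃(CH₂)₅–OH by treatment with MsCl / Et₃N, converting the hydroxyl into a mesylate.)

CH₃(CH₂)₅–OMs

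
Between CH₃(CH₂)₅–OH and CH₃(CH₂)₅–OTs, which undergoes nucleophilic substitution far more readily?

CH₃(CH₂)₅–OTs

From CH₃(CH₂)₅–OH the departing group would be OH⁻ (pKₐ(H₂O) ≈ 15.7). Strong base; essentially never leaves without prior activation.
From CH₃(CH₂)₅–OTs the leaving group is OTs⁻ (pKₐ(p-CH₃C₆H₄SO₃H (TsOH)) ≈ -2.8). Resonance-delocalised arenesulfonate.
(In practice CH₃(CH₂)₅–OTs is made from CH₃(CH₂)₅–OH by treatment with TsCl / pyridine, converting the hydroxyl into a tosylate.)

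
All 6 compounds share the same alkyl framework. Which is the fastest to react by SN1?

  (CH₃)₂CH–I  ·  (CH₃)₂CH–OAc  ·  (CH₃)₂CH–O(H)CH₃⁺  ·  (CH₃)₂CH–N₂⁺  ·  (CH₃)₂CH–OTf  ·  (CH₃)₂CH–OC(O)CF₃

(CH₃)₂CH–N₂⁺

The skeletons are identical, so relative rate is governed entirely by leaving-group ability.
Leaving-group ability tracks the stability of the departed species; conjugate-acid pKₐ is the usual yardstick (lower pKₐ → better LG).
(CH₃)₂CH–N₂⁺ loses N₂: no meaningful conjugate acid; N₂ departs as an exceptionally stable neutral molecule
(CH₃)₂CH–OTf loses OTf⁻: pKₐ(CF₃SO₃H (triflic acid)) ≈ -14
(CH₃)₂CH–I loses I⁻: pKₐ(HI) ≈ -10
(CH₃)₂CH–O(H)CH₃⁺ loses R'OH: pKₐ(R'OH₂⁺) ≈ -2.4
(CH₃)₂CH–OC(O)CF₃ loses CF₃COO⁻: pKₐ(CF₃COOH) ≈ 0.2
(CH₃)₂CH–OAc loses AcO⁻: pKₐ(CH₃COOH) ≈ 4.8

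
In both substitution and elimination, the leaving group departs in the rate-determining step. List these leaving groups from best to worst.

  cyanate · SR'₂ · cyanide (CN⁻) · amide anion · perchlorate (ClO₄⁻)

perchlorate (ClO₄⁻) > SR'₂ > cyanate > cyanide (CN⁻) > amide anion

perchlorate (ClO₄⁻): pKₐ(HClO₄) ≈ -10 — extremely weak base; rarely used for safety reasons
SR'₂: pKₐ(R'₂SH⁺) ≈ -7 — neutral; leaves from a sulfonium salt (R–SR'₂⁺)
cyanate: pKₐ(HOCN) ≈ 3.5 — resonance between N and O
cyanide (CN⁻): pKₐ(HCN) ≈ 9.2
amide anion: pKₐ(NH₃) ≈ 38 — extremely strong base; never a leaving group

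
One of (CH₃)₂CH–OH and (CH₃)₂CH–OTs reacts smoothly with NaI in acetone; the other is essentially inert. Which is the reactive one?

(CH₃)₂CH–OTs

From (CH₃)₂CH–OH the departing group would be OH⁻ (pKₐ(H₂O) ≈ 15.7). Strong base; essentially never leaves without prior activation.
From (CH₃)₂CH–OTs the leaving group is OTs⁻ (pKₐ(p-CH₃C₆H₄SO₃H (TsOH)) ≈ -2.8). Resonance-delocalised arenesulfonate.
(In practice (CH₃)₂CH–OTs is made from (CH₃)₂CH–OH by treatment with TsCl / pyridine, converting the hydroxyl into a tosylate.)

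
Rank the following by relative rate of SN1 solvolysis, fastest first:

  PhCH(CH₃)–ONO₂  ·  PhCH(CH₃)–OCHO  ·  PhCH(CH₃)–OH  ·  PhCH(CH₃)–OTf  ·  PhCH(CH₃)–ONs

PhCH(CH₃)–OTf > PhCH(CH₃)–ONs > PhCH(CH₃)–ONO₂ > PhCH(CH₃)–OCHO > PhCH(CH₃)–OH

The skeletons are identical, so relative rate is governed entirely by leaving-group ability.
A good leaving group is a weak base: the lower the pKₐ of its conjugate acid, the more readily it departs.
PhCH(CH₃)–OTf loses OTf⁻: pKₐ(CF₃SO₃H (triflic acid)) ≈ -14
PhCH(CH₃)–ONs loses ONs⁻: pKₐ(p-O₂NC₆H₄SO₃H) ≈ -3.5
PhCH(CH₃)–ONO₂ loses NO₃⁻: pKₐ(HNO₃) ≈ -1.3
PhCH(CH₃)–OCHO loses HCOO⁻: pKₐ(HCOOH) ≈ 3.8
PhCH(CH₃)–OH loses OH⁻: pKₐ(H₂O) ≈ 15.7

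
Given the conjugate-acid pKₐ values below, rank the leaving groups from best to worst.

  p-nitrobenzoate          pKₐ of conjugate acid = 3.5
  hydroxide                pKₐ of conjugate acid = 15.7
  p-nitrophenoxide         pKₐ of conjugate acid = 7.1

p-nitrobenzoate > p-nitrophenoxide > hydroxide

Lower conjugate-acid pKₐ ⇒ weaker base ⇒ better leaving group.
Sorting by the given values: p-nitrobenzoate (3.5), p-nitrophenoxide (7.1), hydroxide (15.7).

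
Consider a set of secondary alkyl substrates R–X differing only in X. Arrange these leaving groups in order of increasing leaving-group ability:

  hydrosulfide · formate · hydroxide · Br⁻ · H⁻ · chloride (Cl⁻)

Rank by basicity of the departing species: weakest base leaves most easily.
Br⁻: pKₐ(HBr) ≈ -9
chloride (Cl⁻): pKₐ(HCl) ≈ -7
formate: pKₐ(HCOOH) ≈ 3.8
hydrosulfide: pKₐ(H₂S) ≈ 7
hydroxide: pKₐ(H₂O) ≈ 15.7
H⁻: pKₐ(H₂) ≈ 36
Reversing gives the worst-to-best order requested.

H⁻ < hydroxide < hydrosulfide < formate < chloride (Cl⁻) < Br⁻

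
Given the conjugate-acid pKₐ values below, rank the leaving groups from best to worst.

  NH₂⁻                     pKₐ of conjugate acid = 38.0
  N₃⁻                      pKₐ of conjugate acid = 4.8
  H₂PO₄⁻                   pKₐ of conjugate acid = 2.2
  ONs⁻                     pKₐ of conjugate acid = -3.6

ONs⁻ > H₂PO₄⁻ > N₃⁻ > NH₂⁻

Lower conjugate-acid pKₐ ⇒ weaker base ⇒ better leaving group.
Sorting by the given values: ONs⁻ (-3.6), H₂PO₄⁻ (2.2), N₃⁻ (4.8), NH₂⁻ (38.0).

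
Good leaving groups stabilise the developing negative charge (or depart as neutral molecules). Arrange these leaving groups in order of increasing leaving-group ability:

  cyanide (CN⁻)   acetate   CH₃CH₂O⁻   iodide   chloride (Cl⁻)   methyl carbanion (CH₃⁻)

methyl carbanion (CH₃⁻) < CH₃CH₂O⁻ < cyanide (CN⁻) < acetate < chloride (Cl⁻) < iodide

The more stable X⁻ (or X) is on its own — i.e. the weaker a base it is — the better a leaving group it makes.
iodide: pKₐ(HI) ≈ -10
chloride (Cl⁻): pKₐ(HCl) ≈ -7
acetate: pKₐ(CH₃COOH) ≈ 4.8
cyanide (CN⁻): pKₐ(HCN) ≈ 9.2
CH₃CH₂O⁻: pKₐ(CH₃CH₂OH) ≈ 16
methyl carbanion (CH₃⁻): pKₐ(CH₄) ≈ 48
The question asks for worst first, so the sequence is read in increasing leaving-group ability.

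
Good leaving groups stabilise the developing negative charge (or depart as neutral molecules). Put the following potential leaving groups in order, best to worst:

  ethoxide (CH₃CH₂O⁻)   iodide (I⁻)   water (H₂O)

Leaving-group ability tracks the stability of the departed species; conjugate-acid pKₐ is the usual yardstick (lower pKₐ → better LG).
iodide (I⁻): pKₐ(HI) ≈ -10 — large, highly polarisable; very weak base
water (H₂O): pKₐ(H₃O⁺) ≈ -1.7 — neutral; leaves from a protonated alcohol (R–OH₂⁺)
ethoxide (CH₃CH₂O⁻): pKₐ(CH₃CH₂OH) ≈ 16

iodide (I⁻) > water (H₂O) > ethoxide (CH₃CH₂O⁻)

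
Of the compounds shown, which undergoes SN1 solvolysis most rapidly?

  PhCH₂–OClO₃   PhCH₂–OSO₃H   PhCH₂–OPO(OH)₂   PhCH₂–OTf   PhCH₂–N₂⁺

PhCH₂–N₂⁺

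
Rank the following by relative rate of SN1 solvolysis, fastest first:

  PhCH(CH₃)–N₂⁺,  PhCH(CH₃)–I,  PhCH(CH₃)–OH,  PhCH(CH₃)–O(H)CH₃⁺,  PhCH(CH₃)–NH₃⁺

PhCH(CH₃)–N₂⁺ > PhCH(CH₃)–I > PhCH(CH₃)–O(H)CH₃⁺ > PhCH(CH₃)–NH₃⁺ > PhCH(CH₃)–OH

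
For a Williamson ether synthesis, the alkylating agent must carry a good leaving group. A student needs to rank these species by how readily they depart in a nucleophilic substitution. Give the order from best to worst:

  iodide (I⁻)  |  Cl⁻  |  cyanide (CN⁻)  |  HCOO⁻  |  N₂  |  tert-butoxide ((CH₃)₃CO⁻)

N₂ > iodide (I⁻) > Cl⁻ > HCOO⁻ > cyanide (CN⁻) > tert-butoxide ((CH₃)₃CO⁻)

Rank by basicity of the departing species: weakest base leaves most easily.
N₂: no meaningful conjugate acid; N₂ departs as an exceptionally stable neutral molecule
iodide (I⁻): pKₐ(HI) ≈ -10
Cl⁻: pKₐ(HCl) ≈ -7
HCOO⁻: pKₐ(HCOOH) ≈ 3.8
cyanide (CN⁻): pKₐ(HCN) ≈ 9.2
tert-butoxide ((CH₃)₃CO⁻): pKₐ(t-BuOH) ≈ 18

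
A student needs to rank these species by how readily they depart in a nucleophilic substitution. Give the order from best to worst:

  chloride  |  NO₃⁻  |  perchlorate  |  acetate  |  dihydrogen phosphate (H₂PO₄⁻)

perchlorate > chloride > NO₃⁻ > dihydrogen phosphate (H₂PO₄⁻) > acetate

A good leaving group is a weak base: the lower the pKₐ of its conjugate acid, the more readily it departs.
perchlorate: pKₐ(HClO₄) ≈ -10
chloride: pKₐ(HCl) ≈ -7
NO₃⁻: pKₐ(HNO₃) ≈ -1.3
dihydrogen phosphate (H₂PO₄⁻): pKₐ(H₃PO₄) ≈ 2.1
acetate: pKₐ(CH₃COOH) ≈ 4.8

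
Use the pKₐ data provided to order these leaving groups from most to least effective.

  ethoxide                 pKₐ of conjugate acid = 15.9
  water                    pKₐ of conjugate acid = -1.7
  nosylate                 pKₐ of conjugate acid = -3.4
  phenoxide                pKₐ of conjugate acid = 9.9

nosylate > water > phenoxide > ethoxide

Lower conjugate-acid pKₐ ⇒ weaker base ⇒ better leaving group.
Sorting by the given values: nosylate (-3.4), water (-1.7), phenoxide (9.9), ethoxide (15.9).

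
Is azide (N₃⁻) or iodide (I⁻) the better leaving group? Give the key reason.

iodide (I⁻)

iodide (I⁻) is the better leaving group.
pKₐ(HI) ≈ -10 versus pKₐ(HN₃) ≈ 4.7: iodide (I⁻) is the much weaker base.
Large, highly polarisable; very weak base.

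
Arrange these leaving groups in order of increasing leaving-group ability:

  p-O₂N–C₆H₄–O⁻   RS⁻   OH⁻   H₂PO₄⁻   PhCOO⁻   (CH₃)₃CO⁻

H₂PO₄⁻: pKₐ(H₃PO₄) ≈ 2.1 — moderate base; biological leaving group after further activation
PhCOO⁻: pKₐ(C₆H₅COOH) ≈ 4.2 — aryl carboxylate
p-O₂N–C₆H₄–O⁻: pKₐ(p-nitrophenol) ≈ 7.2
RS⁻: pKₐ(RSH (a thiol)) ≈ 10.5
OH⁻: pKₐ(H₂O) ≈ 15.7 — strong base; essentially never leaves without prior activation
(CH₃)₃CO⁻: pKₐ(t-BuOH) ≈ 18
The question asks for worst first, so the sequence is read in increasing leaving-group ability.

(CH₃)₃CO⁻ < OH⁻ < RS⁻ < p-O₂N–C₆H₄–O⁻ < PhCOO⁻ < H₂PO₄⁻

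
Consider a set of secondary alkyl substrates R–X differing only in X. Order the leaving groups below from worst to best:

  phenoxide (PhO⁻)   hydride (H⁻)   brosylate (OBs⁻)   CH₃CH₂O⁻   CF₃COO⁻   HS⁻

A good leaving group is a weak base: the lower the pKₐ of its conjugate acid, the more readily it departs.
brosylate (OBs⁻): pKₐ(p-BrC₆H₄SO₃H) ≈ -2.8 — arenesulfonate with a p-bromo substituent
CF₃COO⁻: pKₐ(CF₃COOH) ≈ 0.2 — strongly electron-withdrawing CF₃ stabilises the carboxylate
HS⁻: pKₐ(H₂S) ≈ 7 — larger and more polarisable than the oxygen analogue
phenoxide (PhO⁻): pKₐ(C₆H₅OH (phenol)) ≈ 10 — resonance into the ring helps, but still a poor LG
CH₃CH₂O⁻: pKₐ(CH₃CH₂OH) ≈ 16
hydride (H⁻): pKₐ(H₂) ≈ 36
The question asks for worst first, so the sequence is read in increasing leaving-group ability.

hydride (H⁻) < CH₃CH₂O⁻ < phenoxide (PhO⁻) < HS⁻ < CF₃COO⁻ < brosylate (OBs⁻)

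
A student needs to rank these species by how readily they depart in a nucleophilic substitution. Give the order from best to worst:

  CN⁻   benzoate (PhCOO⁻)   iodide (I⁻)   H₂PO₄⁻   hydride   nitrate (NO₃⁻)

iodide (I⁻) > nitrate (NO₃⁻) > H₂PO₄⁻ > benzoate (PhCOO⁻) > CN⁻ > hydride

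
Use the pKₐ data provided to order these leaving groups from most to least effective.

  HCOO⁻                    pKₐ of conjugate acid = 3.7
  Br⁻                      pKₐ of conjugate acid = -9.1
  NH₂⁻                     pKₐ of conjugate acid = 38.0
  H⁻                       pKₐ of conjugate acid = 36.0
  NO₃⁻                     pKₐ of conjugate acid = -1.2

Br⁻ > NO₃⁻ > HCOO⁻ > H⁻ > NH₂⁻

Lower conjugate-acid pKₐ ⇒ weaker base ⇒ better leaving group.
Sorting by the given values: Br⁻ (-9.1), NO₃⁻ (-1.2), HCOO⁻ (3.7), H⁻ (36.0), NH₂⁻ (38.0).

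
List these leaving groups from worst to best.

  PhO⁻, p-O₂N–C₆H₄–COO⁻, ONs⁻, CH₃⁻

CH₃⁻ < PhO⁻ < p-O₂N–C₆H₄–COO⁻ < ONs⁻

Rank by basicity of the departing species: weakest base leaves most easily.
ONs⁻: pKₐ(p-O₂NC₆H₄SO₃H) ≈ -3.5
p-O₂N–C₆H₄–COO⁻: pKₐ(p-nitrobenzoic acid) ≈ 3.4
PhO⁻: pKₐ(C₆H₅OH (phenol)) ≈ 10
CH₃⁻: pKₐ(CH₄) ≈ 48
Reversing gives the worst-to-best order requested.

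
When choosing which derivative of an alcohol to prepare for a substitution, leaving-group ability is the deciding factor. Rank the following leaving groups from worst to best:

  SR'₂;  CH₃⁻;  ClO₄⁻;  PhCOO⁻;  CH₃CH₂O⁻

ClO₄⁻: pKₐ(HClO₄) ≈ -10
SR'₂: pKₐ(R'₂SH⁺) ≈ -7
PhCOO⁻: pKₐ(C₆H₅COOH) ≈ 4.2
CH₃CH₂O⁻: pKₐ(CH₃CH₂OH) ≈ 16
CH₃⁻: pKₐ(CH₄) ≈ 48
The question asks for worst first, so the sequence is read in increasing leaving-group ability.

CH₃⁻ < CH₃CH₂O⁻ < PhCOO⁻ < SR'₂ < ClO₄⁻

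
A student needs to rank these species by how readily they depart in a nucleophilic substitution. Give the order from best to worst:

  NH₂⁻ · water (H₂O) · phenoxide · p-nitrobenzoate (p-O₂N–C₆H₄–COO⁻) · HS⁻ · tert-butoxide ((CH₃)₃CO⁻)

water (H₂O) > p-nitrobenzoate (p-O₂N–C₆H₄–COO⁻) > HS⁻ > phenoxide > tert-butoxide ((CH₃)₃CO⁻) > NH₂⁻

The more stable X⁻ (or X) is on its own — i.e. the weaker a base it is — the better a leaving group it makes.
water (H₂O): pKₐ(H₃O⁺) ≈ -1.7
p-nitrobenzoate (p-O₂N–C₆H₄–COO⁻): pKₐ(p-nitrobenzoic acid) ≈ 3.4
HS⁻: pKₐ(H₂S) ≈ 7
phenoxide: pKₐ(C₆H₅OH (phenol)) ≈ 10
tert-butoxide ((CH₃)₃CO⁻): pKₐ(t-BuOH) ≈ 18
NH₂⁻: pKₐ(NH₃) ≈ 38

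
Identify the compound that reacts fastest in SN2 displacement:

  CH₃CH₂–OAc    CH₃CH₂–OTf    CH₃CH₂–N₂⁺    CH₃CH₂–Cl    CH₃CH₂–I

CH₃CH₂–N₂⁺

The skeletons are identical, so relative rate is governed entirely by leaving-group ability.
Rank by basicity of the departing species: weakest base leaves most easily.
CH₃CH₂–N₂⁺ loses N₂: no meaningful conjugate acid; N₂ departs as an exceptionally stable neutral molecule
CH₃CH₂–OTf loses OTf⁻: pKₐ(CF₃SO₃H (triflic acid)) ≈ -14
CH₃CH₂–I loses I⁻: pKₐ(HI) ≈ -10
CH₃CH₂–Cl loses Cl⁻: pKₐ(HCl) ≈ -7
CH₃CH₂–OAc loses AcO⁻: pKₐ(CH₃COOH) ≈ 4.8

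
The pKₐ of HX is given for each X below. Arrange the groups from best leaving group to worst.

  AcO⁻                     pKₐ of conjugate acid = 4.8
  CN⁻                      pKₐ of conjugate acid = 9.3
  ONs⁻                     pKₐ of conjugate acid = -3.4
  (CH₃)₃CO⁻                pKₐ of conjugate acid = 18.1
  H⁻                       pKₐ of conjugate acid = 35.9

ONs⁻ > AcO⁻ > CN⁻ > (CH₃)₃CO⁻ > H⁻

Lower conjugate-acid pKₐ ⇒ weaker base ⇒ better leaving group.
Sorting by the given values: ONs⁻ (-3.4), AcO⁻ (4.8), CN⁻ (9.3), (CH₃)₃CO⁻ (18.1), H⁻ (35.9).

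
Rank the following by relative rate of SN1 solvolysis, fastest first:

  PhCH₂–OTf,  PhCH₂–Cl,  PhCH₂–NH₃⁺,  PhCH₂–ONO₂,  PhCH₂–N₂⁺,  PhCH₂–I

The skeletons are identical, so relative rate is governed entirely by leaving-group ability.
Rank by basicity of the departing species: weakest base leaves most easily.
PhCH₂–N₂⁺ loses N₂: no meaningful conjugate acid; N₂ departs as an exceptionally stable neutral molecule
PhCH₂–OTf loses OTf⁻: pKₐ(CF₃SO₃H (triflic acid)) ≈ -14
PhCH₂–I loses I⁻: pKₐ(HI) ≈ -10
PhCH₂–Cl loses Cl⁻: pKₐ(HCl) ≈ -7
PhCH₂–ONO₂ loses NO₃⁻: pKₐ(HNO₃) ≈ -1.3
PhCH₂–NH₃⁺ loses NH₃: pKₐ(NH₄⁺) ≈ 9.2

PhCH₂–N₂⁺ > PhCH₂–OTf > PhCH₂–I > PhCH₂–Cl > PhCH₂–ONO₂ > PhCH₂–NH₃⁺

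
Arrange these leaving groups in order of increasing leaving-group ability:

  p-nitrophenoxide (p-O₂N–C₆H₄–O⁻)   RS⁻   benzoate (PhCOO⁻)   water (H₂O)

RS⁻ < p-nitrophenoxide (p-O₂N–C₆H₄–O⁻) < benzoate (PhCOO⁻) < water (H₂O)

A good leaving group is a weak base: the lower the pKₐ of its conjugate acid, the more readily it departs.
water (H₂O): pKₐ(H₃O⁺) ≈ -1.7
benzoate (PhCOO⁻): pKₐ(C₆H₅COOH) ≈ 4.2
p-nitrophenoxide (p-O₂N–C₆H₄–O⁻): pKₐ(p-nitrophenol) ≈ 7.2
RS⁻: pKₐ(RSH (a thiol)) ≈ 10.5
Reversing gives the worst-to-best order requested.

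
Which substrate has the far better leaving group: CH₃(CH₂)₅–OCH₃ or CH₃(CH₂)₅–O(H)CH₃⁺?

CH₃(CH₂)₅–O(H)CH₃⁺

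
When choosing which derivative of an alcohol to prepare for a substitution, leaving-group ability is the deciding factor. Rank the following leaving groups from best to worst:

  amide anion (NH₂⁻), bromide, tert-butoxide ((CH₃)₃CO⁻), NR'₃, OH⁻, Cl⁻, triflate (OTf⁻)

The more stable X⁻ (or X) is on its own — i.e. the weaker a base it is — the better a leaving group it makes.
triflate (OTf⁻): pKₐ(CF₃SO₃H (triflic acid)) ≈ -14
bromide: pKₐ(HBr) ≈ -9
Cl⁻: pKₐ(HCl) ≈ -7
NR'₃: pKₐ(R'₃NH⁺) ≈ 10.7
OH⁻: pKₐ(H₂O) ≈ 15.7
tert-butoxide ((CH₃)₃CO⁻): pKₐ(t-BuOH) ≈ 18
amide anion (NH₂⁻): pKₐ(NH₃) ≈ 38

triflate (OTf⁻) > bromide > Cl⁻ > NR'₃ > OH⁻ > tert-butoxide ((CH₃)₃CO⁻) > amide anion (NH₂⁻)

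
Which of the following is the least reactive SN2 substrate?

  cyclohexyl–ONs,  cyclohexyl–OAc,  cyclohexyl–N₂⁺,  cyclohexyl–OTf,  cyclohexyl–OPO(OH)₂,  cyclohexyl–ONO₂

cyclohexyl–OAc

With the same alkyl group throughout, only the leaving group differentiates the rates.
The more stable X⁻ (or X) is on its own — i.e. the weaker a base it is — the better a leaving group it makes.
cyclohexyl–N₂⁺ loses N₂: no meaningful conjugate acid; N₂ departs as an exceptionally stable neutral molecule
cyclohexyl–OTf loses OTf⁻: pKₐ(CF₃SO₃H (triflic acid)) ≈ -14
cyclohexyl–ONs loses ONs⁻: pKₐ(p-O₂NC₆H₄SO₃H) ≈ -3.5
cyclohexyl–ONO₂ loses NO₃⁻: pKₐ(HNO₃) ≈ -1.3
cyclohexyl–OPO(OH)₂ loses H₂PO₄⁻: pKₐ(H₃PO₄) ≈ 2.1
cyclohexyl–OAc loses AcO⁻: pKₐ(CH₃COOH) ≈ 4.8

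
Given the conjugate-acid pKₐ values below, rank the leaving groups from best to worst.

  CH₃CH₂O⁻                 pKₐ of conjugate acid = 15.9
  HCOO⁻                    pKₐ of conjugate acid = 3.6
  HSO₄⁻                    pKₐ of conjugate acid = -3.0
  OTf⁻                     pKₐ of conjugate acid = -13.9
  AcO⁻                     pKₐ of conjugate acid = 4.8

OTf⁻ > HSO₄⁻ > HCOO⁻ > AcO⁻ > CH₃CH₂O⁻

Lower conjugate-acid pKₐ ⇒ weaker base ⇒ better leaving group.
Sorting by the given values: OTf⁻ (-13.9), HSO₄⁻ (-3.0), HCOO⁻ (3.6), AcO⁻ (4.8), CH₃CH₂O⁻ (15.9).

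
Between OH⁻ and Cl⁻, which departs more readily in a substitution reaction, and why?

Cl⁻ is the better leaving group.
pKₐ(HCl) ≈ -7 versus pKₐ(H₂O) ≈ 15.7: Cl⁻ is the much weaker base.
Moderately weak base.

Cl⁻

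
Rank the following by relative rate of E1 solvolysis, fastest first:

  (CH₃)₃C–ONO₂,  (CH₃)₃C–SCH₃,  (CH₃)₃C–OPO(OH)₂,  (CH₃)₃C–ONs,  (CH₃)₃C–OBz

(CH₃)₃C–ONs > (CH₃)₃C–ONO₂ > (CH₃)₃C–OPO(OH)₂ > (CH₃)₃C–OBz > (CH₃)₃C–SCH₃

With the same alkyl group throughout, only the leaving group differentiates the rates.
Rank by basicity of the departing species: weakest base leaves most easily.
(CH₃)₃C–ONs loses ONs⁻: pKₐ(p-O₂NC₆H₄SO₃H) ≈ -3.5
(CH₃)₃C–ONO₂ loses NO₃⁻: pKₐ(HNO₃) ≈ -1.3
(CH₃)₃C–OPO(OH)₂ loses H₂PO₄⁻: pKₐ(H₃PO₄) ≈ 2.1
(CH₃)₃C–OBz loses PhCOO⁻: pKₐ(C₆H₅COOH) ≈ 4.2
(CH₃)₃C–SCH₃ loses RS⁻: pKₐ(RSH (a thiol)) ≈ 10.5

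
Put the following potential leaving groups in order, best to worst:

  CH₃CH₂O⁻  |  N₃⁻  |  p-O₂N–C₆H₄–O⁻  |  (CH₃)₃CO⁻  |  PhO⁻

N₃⁻ > p-O₂N–C₆H₄–O⁻ > PhO⁻ > CH₃CH₂O⁻ > (CH₃)₃CO⁻

The more stable X⁻ (or X) is on its own — i.e. the weaker a base it is — the better a leaving group it makes.
N₃⁻: pKₐ(HN₃) ≈ 4.7
p-O₂N–C₆H₄–O⁻: pKₐ(p-nitrophenol) ≈ 7.2
PhO⁻: pKₐ(C₆H₅OH (phenol)) ≈ 10
CH₃CH₂O⁻: pKₐ(CH₃CH₂OH) ≈ 16
(CH₃)₃CO⁻: pKₐ(t-BuOH) ≈ 18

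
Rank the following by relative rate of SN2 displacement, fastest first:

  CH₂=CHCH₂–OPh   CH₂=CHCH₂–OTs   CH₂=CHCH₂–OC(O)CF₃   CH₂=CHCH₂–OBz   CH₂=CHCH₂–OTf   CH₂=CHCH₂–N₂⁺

CH₂=CHCH₂–N₂⁺ > CH₂=CHCH₂–OTf > CH₂=CHCH₂–OTs > CH₂=CHCH₂–OC(O)CF₃ > CH₂=CHCH₂–OBz > CH₂=CHCH₂–OPh

With the same alkyl group throughout, only the leaving group differentiates the rates.
Rank by basicity of the departing species: weakest base leaves most easily.
CH₂=CHCH₂–N₂⁺ loses N₂: no meaningful conjugate acid; N₂ departs as an exceptionally stable neutral molecule
CH₂=CHCH₂–OTf loses OTf⁻: pKₐ(CF₃SO₃H (triflic acid)) ≈ -14
CH₂=CHCH₂–OTs loses OTs⁻: pKₐ(p-CH₃C₆H₄SO₃H (TsOH)) ≈ -2.8
CH₂=CHCH₂–OC(O)CF₃ loses CF₃COO⁻: pKₐ(CF₃COOH) ≈ 0.2
CH₂=CHCH₂–OBz loses PhCOO⁻: pKₐ(C₆H₅COOH) ≈ 4.2
CH₂=CHCH₂–OPh loses PhO⁻: pKₐ(C₆H₅OH (phenol)) ≈ 10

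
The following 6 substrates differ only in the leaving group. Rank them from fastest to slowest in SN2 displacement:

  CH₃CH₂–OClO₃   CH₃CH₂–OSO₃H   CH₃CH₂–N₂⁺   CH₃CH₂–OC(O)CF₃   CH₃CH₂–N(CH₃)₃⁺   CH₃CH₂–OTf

The skeletons are identical, so relative rate is governed entirely by leaving-group ability.
Rank by basicity of the departing species: weakest base leaves most easily.
CH₃CH₂–N₂⁺ loses N₂: no meaningful conjugate acid; N₂ departs as an exceptionally stable neutral molecule
CH₃CH₂–OTf loses OTf⁻: pKₐ(CF₃SO₃H (triflic acid)) ≈ -14
CH₃CH₂–OClO₃ loses ClO₄⁻: pKₐ(HClO₄) ≈ -10
CH₃CH₂–OSO₃H loses HSO₄⁻: pKₐ(H₂SO₄) ≈ -3
CH₃CH₂–OC(O)CF₃ loses CF₃COO⁻: pKₐ(CF₃COOH) ≈ 0.2
CH₃CH₂–N(CH₃)₃⁺ loses NR'₃: pKₐ(R'₃NH⁺) ≈ 10.7

CH₃CH₂–N₂⁺ > CH₃CH₂–OTf > CH₃CH₂–OClO₃ > CH₃CH₂–OSO₃H > CH₃CH₂–OC(O)CF₃ > CH₃CH₂–N(CH₃)₃⁺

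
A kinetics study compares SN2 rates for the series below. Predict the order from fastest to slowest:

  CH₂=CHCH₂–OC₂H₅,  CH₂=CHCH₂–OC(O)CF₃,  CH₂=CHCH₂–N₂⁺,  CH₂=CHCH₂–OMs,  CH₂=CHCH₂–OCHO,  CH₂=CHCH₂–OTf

CH₂=CHCH₂–N₂⁺ > CH₂=CHCH₂–OTf > CH₂=CHCH₂–OMs > CH₂=CHCH₂–OC(O)CF₃ > CH₂=CHCH₂–OCHO > CH₂=CHCH₂–OC₂H₅

With the same alkyl group throughout, only the leaving group differentiates the rates.
The more stable X⁻ (or X) is on its own — i.e. the weaker a base it is — the better a leaving group it makes.
CH₂=CHCH₂–N₂⁺ loses N₂: no meaningful conjugate acid; N₂ departs as an exceptionally stable neutral molecule
CH₂=CHCH₂–OTf loses OTf⁻: pKₐ(CF₃SO₃H (triflic acid)) ≈ -14
CH₂=CHCH₂–OMs loses OMs⁻: pKₐ(CH₃SO₃H (MsOH)) ≈ -1.9
CH₂=CHCH₂–OC(O)CF₃ loses CF₃COO⁻: pKₐ(CF₃COOH) ≈ 0.2
CH₂=CHCH₂–OCHO loses HCOO⁻: pKₐ(HCOOH) ≈ 3.8
CH₂=CHCH₂–OC₂H₅ loses CH₃CH₂O⁻: pKₐ(CH₃CH₂OH) ≈ 16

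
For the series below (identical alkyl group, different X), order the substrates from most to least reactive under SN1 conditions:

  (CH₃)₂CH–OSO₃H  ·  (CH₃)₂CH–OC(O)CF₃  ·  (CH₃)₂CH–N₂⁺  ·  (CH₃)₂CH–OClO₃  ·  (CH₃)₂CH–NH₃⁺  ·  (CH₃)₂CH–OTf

(CH₃)₂CH–N₂⁺ > (CH₃)₂CH–OTf > (CH₃)₂CH–OClO₃ > (CH₃)₂CH–OSO₃H > (CH₃)₂CH–OC(O)CF₃ > (CH₃)₂CH–NH₃⁺

Identical carbon frameworks mean the comparison reduces to leaving-group quality.
Leaving-group ability tracks the stability of the departed species; conjugate-acid pKₐ is the usual yardstick (lower pKₐ → better LG).
(CH₃)₂CH–N₂⁺ loses N₂: no meaningful conjugate acid; N₂ departs as an exceptionally stable neutral molecule
(CH₃)₂CH–OTf loses OTf⁻: pKₐ(CF₃SO₃H (triflic acid)) ≈ -14
(CH₃)₂CH–OClO₃ loses ClO₄⁻: pKₐ(HClO₄) ≈ -10
(CH₃)₂CH–OSO₃H loses HSO₄⁻: pKₐ(H₂SO₄) ≈ -3
(CH₃)₂CH–OC(O)CF₃ loses CF₃COO⁻: pKₐ(CF₃COOH) ≈ 0.2
(CH₃)₂CH–NH₃⁺ loses NH₃: pKₐ(NH₄⁺) ≈ 9.2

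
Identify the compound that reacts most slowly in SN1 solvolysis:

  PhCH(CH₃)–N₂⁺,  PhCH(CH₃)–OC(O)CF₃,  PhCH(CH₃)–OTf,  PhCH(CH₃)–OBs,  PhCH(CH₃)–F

PhCH(CH₃)–F

Identical carbon frameworks mean the comparison reduces to leaving-group quality.
The more stable X⁻ (or X) is on its own — i.e. the weaker a base it is — the better a leaving group it makes.
PhCH(CH₃)–N₂⁺ loses N₂: no meaningful conjugate acid; N₂ departs as an exceptionally stable neutral molecule
PhCH(CH₃)–OTf loses OTf⁻: pKₐ(CF₃SO₃H (triflic acid)) ≈ -14
PhCH(CH₃)–OBs loses OBs⁻: pKₐ(p-BrC₆H₄SO₃H) ≈ -2.8
PhCH(CH₃)–OC(O)CF₃ loses CF₃COO⁻: pKₐ(CF₃COOH) ≈ 0.2
PhCH(CH₃)–F loses F⁻: pKₐ(HF) ≈ 3.2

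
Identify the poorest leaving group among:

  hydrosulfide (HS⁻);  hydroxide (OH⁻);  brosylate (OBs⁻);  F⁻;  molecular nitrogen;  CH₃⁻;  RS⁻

CH₃⁻

The more stable X⁻ (or X) is on its own — i.e. the weaker a base it is — the better a leaving group it makes.
molecular nitrogen: no meaningful conjugate acid; N₂ departs as an exceptionally stable neutral molecule
brosylate (OBs⁻): pKₐ(p-BrC₆H₄SO₃H) ≈ -2.8
F⁻: pKₐ(HF) ≈ 3.2
hydrosulfide (HS⁻): pKₐ(H₂S) ≈ 7
RS⁻: pKₐ(RSH (a thiol)) ≈ 10.5
hydroxide (OH⁻): pKₐ(H₂O) ≈ 15.7
CH₃⁻: pKₐ(CH₄) ≈ 48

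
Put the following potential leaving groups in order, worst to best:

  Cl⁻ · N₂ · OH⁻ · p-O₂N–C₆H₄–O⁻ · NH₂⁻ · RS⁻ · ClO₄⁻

NH₂⁻ < OH⁻ < RS⁻ < p-O₂N–C₆H₄–O⁻ < Cl⁻ < ClO₄⁻ < N₂

The more stable X⁻ (or X) is on its own — i.e. the weaker a base it is — the better a leaving group it makes.
N₂: no meaningful conjugate acid; N₂ departs as an exceptionally stable neutral molecule
ClO₄⁻: pKₐ(HClO₄) ≈ -10
Cl⁻: pKₐ(HCl) ≈ -7
p-O₂N–C₆H₄–O⁻: pKₐ(p-nitrophenol) ≈ 7.2
RS⁻: pKₐ(RSH (a thiol)) ≈ 10.5
OH⁻: pKₐ(H₂O) ≈ 15.7
NH₂⁻: pKₐ(NH₃) ≈ 38
Listed from poorest to best leaving group as asked.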